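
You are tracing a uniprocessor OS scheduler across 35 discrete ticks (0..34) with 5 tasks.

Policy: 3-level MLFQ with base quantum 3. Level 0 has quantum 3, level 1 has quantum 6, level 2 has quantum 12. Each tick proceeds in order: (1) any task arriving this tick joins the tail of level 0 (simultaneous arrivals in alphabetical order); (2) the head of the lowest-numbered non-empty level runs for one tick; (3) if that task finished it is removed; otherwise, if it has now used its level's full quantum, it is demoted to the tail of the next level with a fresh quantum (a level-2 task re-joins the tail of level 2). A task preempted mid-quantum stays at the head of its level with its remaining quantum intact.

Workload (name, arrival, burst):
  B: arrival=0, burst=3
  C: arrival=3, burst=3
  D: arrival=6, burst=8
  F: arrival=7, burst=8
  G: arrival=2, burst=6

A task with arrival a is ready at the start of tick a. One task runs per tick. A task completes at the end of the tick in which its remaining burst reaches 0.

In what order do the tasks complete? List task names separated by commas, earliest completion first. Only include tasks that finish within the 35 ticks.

completion order = B, C, G, D, F

t=0: L0/L1/L2 = B/-/- → run B
t=1: L0/L1/L2 = B/-/- → run B
t=2: L0/L1/L2 = BG/-/- → run B
t=3: L0/L1/L2 = GC/-/- → run G
t=4: L0/L1/L2 = GC/-/- → run G
t=5: L0/L1/L2 = GC/-/- → run G
t=6: L0/L1/L2 = CD/G/- → run C
t=7: L0/L1/L2 = CDF/G/- → run C
t=8: L0/L1/L2 = CDF/G/- → run C
t=9: L0/L1/L2 = DF/G/- → run D
t=10: L0/L1/L2 = DF/G/- → run D
t=11: L0/L1/L2 = DF/G/- → run D
t=12: L0/L1/L2 = F/GD/- → run F
t=13: L0/L1/L2 = F/GD/- → run F
t=14: L0/L1/L2 = F/GD/- → run F
t=15: L0/L1/L2 = -/GDF/- → run G
t=16: L0/L1/L2 = -/GDF/- → run G
t=17: L0/L1/L2 = -/GDF/- → run G
t=18: L0/L1/L2 = -/DF/- → run D
t=19: L0/L1/L2 = -/DF/- → run D
t=20: L0/L1/L2 = -/DF/- → run D
t=21: L0/L1/L2 = -/DF/- → run D
t=22: L0/L1/L2 = -/DF/- → run D
t=23: L0/L1/L2 = -/F/- → run F
t=24: L0/L1/L2 = -/F/- → run F
t=25: L0/L1/L2 = -/F/- → run F
t=26: L0/L1/L2 = -/F/- → run F
t=27: L0/L1/L2 = -/F/- → run F
t=28: (idle)
t=29: (idle)
t=30: (idle)
t=31: (idle)
t=32: (idle)
t=33: (idle)
t=34: (idle)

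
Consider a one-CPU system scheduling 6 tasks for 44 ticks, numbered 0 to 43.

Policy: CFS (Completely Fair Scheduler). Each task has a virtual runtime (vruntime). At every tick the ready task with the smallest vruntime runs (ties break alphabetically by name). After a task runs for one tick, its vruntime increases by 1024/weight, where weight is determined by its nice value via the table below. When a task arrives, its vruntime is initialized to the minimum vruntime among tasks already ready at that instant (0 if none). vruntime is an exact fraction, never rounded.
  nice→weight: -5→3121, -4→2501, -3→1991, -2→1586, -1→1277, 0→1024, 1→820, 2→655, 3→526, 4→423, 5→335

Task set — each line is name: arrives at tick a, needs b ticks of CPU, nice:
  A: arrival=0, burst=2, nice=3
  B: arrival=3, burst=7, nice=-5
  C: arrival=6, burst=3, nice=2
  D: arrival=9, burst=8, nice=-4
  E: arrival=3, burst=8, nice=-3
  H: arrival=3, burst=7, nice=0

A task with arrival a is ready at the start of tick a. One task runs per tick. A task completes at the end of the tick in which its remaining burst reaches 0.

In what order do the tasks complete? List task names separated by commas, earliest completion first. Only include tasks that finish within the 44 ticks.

t=0: vr[A=0] → run A
t=1: vr[A=512/263] → run A
t=2: (idle)
t=3: vr[B=0 E=0 H=0] → run B
t=4: vr[B=1024/3121 E=0 H=0] → run E
t=5: vr[B=1024/3121 E=1024/1991 H=0] → run H
t=6: vr[B=1024/3121 C=1024/3121 E=1024/1991 H=1] → run B
t=7: vr[B=2048/3121 C=1024/3121 E=1024/1991 H=1] → run C
t=8: vr[B=2048/3121 C=3866624/2044255 E=1024/1991 H=1] → run E
t=9: vr[B=2048/3121 C=3866624/2044255 D=2048/3121 E=2048/1991 H=1] → run B
t=10: vr[B=3072/3121 C=3866624/2044255 D=2048/3121 E=2048/1991 H=1] → run D
t=11: vr[B=3072/3121 C=3866624/2044255 D=8317952/7805621 E=2048/1991 H=1] → run B
t=12: vr[B=4096/3121 C=3866624/2044255 D=8317952/7805621 E=2048/1991 H=1] → run H
t=13: vr[B=4096/3121 C=3866624/2044255 D=8317952/7805621 E=2048/1991 H=2] → run E
t=14: vr[B=4096/3121 C=3866624/2044255 D=8317952/7805621 E=3072/1991 H=2] → run D
t=15: vr[B=4096/3121 C=3866624/2044255 D=11513856/7805621 E=3072/1991 H=2] → run B
t=16: vr[B=5120/3121 C=3866624/2044255 D=11513856/7805621 E=3072/1991 H=2] → run D
t=17: vr[B=5120/3121 C=3866624/2044255 D=14709760/7805621 E=3072/1991 H=2] → run E
t=18: vr[B=5120/3121 C=3866624/2044255 D=14709760/7805621 E=4096/1991 H=2] → run B
t=19: vr[B=6144/3121 C=3866624/2044255 D=14709760/7805621 E=4096/1991 H=2] → run D
t=20: vr[B=6144/3121 C=3866624/2044255 D=17905664/7805621 E=4096/1991 H=2] → run C
t=21: vr[B=6144/3121 C=7062528/2044255 D=17905664/7805621 E=4096/1991 H=2] → run B
t=22: vr[C=7062528/2044255 D=17905664/7805621 E=4096/1991 H=2] → run H
t=23: vr[C=7062528/2044255 D=17905664/7805621 E=4096/1991 H=3] → run E
t=24: vr[C=7062528/2044255 D=17905664/7805621 E=5120/1991 H=3] → run D
t=25: vr[C=7062528/2044255 D=21101568/7805621 E=5120/1991 H=3] → run E
t=26: vr[C=7062528/2044255 D=21101568/7805621 E=6144/1991 H=3] → run D
t=27: vr[C=7062528/2044255 D=24297472/7805621 E=6144/1991 H=3] → run H
t=28: vr[C=7062528/2044255 D=24297472/7805621 E=6144/1991 H=4] → run E
t=29: vr[C=7062528/2044255 D=24297472/7805621 E=7168/1991 H=4] → run D
t=30: vr[C=7062528/2044255 D=27493376/7805621 E=7168/1991 H=4] → run C
t=31: vr[D=27493376/7805621 E=7168/1991 H=4] → run D
t=32: vr[E=7168/1991 H=4] → run E
t=33: vr[H=4] → run H
t=34: vr[H=5] → run H
t=35: vr[H=6] → run H
t=36: (idle)
t=37: (idle)
t=38: (idle)
t=39: (idle)
t=40: (idle)
t=41: (idle)
t=42: (idle)
t=43: (idle)

completion order = A, B, C, D, E, H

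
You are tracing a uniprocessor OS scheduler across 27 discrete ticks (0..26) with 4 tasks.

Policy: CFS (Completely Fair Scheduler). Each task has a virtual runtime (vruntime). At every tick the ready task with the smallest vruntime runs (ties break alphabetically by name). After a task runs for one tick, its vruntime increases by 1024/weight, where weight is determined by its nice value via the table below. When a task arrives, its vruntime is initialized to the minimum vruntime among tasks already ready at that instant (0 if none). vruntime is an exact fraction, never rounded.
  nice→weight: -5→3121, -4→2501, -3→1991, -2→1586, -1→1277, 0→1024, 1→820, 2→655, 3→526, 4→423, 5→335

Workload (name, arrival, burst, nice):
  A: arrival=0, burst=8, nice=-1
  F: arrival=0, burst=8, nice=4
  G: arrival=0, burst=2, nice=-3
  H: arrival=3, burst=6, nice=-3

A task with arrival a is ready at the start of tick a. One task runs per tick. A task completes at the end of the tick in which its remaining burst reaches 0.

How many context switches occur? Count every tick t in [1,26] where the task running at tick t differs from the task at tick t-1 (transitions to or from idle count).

context switches = 15

t=0: vr[A=0 F=0 G=0] → run A
t=1: vr[A=1024/1277 F=0 G=0] → run F
t=2: vr[A=1024/1277 F=1024/423 G=0] → run G
t=3: vr[A=1024/1277 F=1024/423 G=1024/1991 H=1024/1991] → run G
t=4: vr[A=1024/1277 F=1024/423 H=1024/1991] → run H
t=5: vr[A=1024/1277 F=1024/423 H=2048/1991] → run A
t=6: vr[A=2048/1277 F=1024/423 H=2048/1991] → run H
t=7: vr[A=2048/1277 F=1024/423 H=3072/1991] → run H
t=8: vr[A=2048/1277 F=1024/423 H=4096/1991] → run A
t=9: vr[A=3072/1277 F=1024/423 H=4096/1991] → run H
t=10: vr[A=3072/1277 F=1024/423 H=5120/1991] → run A
t=11: vr[A=4096/1277 F=1024/423 H=5120/1991] → run F
t=12: vr[A=4096/1277 F=2048/423 H=5120/1991] → run H
t=13: vr[A=4096/1277 F=2048/423 H=6144/1991] → run H
t=14: vr[A=4096/1277 F=2048/423] → run A
t=15: vr[A=5120/1277 F=2048/423] → run A
t=16: vr[A=6144/1277 F=2048/423] → run A
t=17: vr[A=7168/1277 F=2048/423] → run F
t=18: vr[A=7168/1277 F=1024/141] → run A
t=19: vr[F=1024/141] → run F
t=20: vr[F=4096/423] → run F
t=21: vr[F=5120/423] → run F
t=22: vr[F=2048/141] → run F
t=23: vr[F=7168/423] → run F
t=24: (idle)
t=25: (idle)
t=26: (idle)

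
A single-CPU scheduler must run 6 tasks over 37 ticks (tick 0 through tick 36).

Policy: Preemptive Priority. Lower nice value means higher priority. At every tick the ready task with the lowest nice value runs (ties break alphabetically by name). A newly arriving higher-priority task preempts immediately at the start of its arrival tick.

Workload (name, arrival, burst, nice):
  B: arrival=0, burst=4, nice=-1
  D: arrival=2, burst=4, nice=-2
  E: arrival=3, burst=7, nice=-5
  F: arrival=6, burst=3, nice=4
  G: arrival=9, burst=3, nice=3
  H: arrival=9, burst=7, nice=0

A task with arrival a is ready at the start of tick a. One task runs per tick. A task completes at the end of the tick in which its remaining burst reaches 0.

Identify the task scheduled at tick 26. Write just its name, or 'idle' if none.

running at tick 26 = F

t=0: ready={B} → run B
t=1: ready={B} → run B
t=2: ready={B,D} → run D
t=3: ready={B,D,E} → run E
t=4: ready={B,D,E} → run E
t=5: ready={B,D,E} → run E
t=6: ready={B,D,E,F} → run E
t=7: ready={B,D,E,F} → run E
t=8: ready={B,D,E,F} → run E
t=9: ready={B,D,E,F,G,H} → run E
t=10: ready={B,D,F,G,H} → run D
t=11: ready={B,D,F,G,H} → run D
t=12: ready={B,D,F,G,H} → run D
t=13: ready={B,F,G,H} → run B
t=14: ready={B,F,G,H} → run B
t=15: ready={F,G,H} → run H
t=16: ready={F,G,H} → run H
t=17: ready={F,G,H} → run H
t=18: ready={F,G,H} → run H
t=19: ready={F,G,H} → run H
t=20: ready={F,G,H} → run H
t=21: ready={F,G,H} → run H
t=22: ready={F,G} → run G
t=23: ready={F,G} → run G
t=24: ready={F,G} → run G
t=25: ready={F} → run F
t=26: ready={F} → run F
t=27: ready={F} → run F
t=28: (idle)
t=29: (idle)
t=30: (idle)
t=31: (idle)
t=32: (idle)
t=33: (idle)
t=34: (idle)
t=35: (idle)
t=36: (idle)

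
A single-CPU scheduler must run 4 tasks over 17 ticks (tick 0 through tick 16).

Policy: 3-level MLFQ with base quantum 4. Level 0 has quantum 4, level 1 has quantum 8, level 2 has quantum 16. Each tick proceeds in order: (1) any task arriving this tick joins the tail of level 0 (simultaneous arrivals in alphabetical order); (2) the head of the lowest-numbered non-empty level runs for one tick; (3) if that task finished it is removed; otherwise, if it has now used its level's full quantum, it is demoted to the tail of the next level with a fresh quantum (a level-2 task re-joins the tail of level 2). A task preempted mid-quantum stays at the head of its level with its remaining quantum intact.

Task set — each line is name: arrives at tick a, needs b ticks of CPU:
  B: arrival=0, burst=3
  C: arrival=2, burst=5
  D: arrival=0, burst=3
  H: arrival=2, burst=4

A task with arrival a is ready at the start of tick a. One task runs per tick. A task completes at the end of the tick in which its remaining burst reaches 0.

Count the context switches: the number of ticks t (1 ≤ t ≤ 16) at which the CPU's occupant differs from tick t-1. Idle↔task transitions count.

t=0: L0/L1/L2 = BD/-/- → run B
t=1: L0/L1/L2 = BD/-/- → run B
t=2: L0/L1/L2 = BDCH/-/- → run B
t=3: L0/L1/L2 = DCH/-/- → run D
t=4: L0/L1/L2 = DCH/-/- → run D
t=5: L0/L1/L2 = DCH/-/- → run D
t=6: L0/L1/L2 = CH/-/- → run C
t=7: L0/L1/L2 = CH/-/- → run C
t=8: L0/L1/L2 = CH/-/- → run C
t=9: L0/L1/L2 = CH/-/- → run C
t=10: L0/L1/L2 = H/C/- → run H
t=11: L0/L1/L2 = H/C/- → run H
t=12: L0/L1/L2 = H/C/- → run H
t=13: L0/L1/L2 = H/C/- → run H
t=14: L0/L1/L2 = -/C/- → run C
t=15: (idle)
t=16: (idle)

context switches = 5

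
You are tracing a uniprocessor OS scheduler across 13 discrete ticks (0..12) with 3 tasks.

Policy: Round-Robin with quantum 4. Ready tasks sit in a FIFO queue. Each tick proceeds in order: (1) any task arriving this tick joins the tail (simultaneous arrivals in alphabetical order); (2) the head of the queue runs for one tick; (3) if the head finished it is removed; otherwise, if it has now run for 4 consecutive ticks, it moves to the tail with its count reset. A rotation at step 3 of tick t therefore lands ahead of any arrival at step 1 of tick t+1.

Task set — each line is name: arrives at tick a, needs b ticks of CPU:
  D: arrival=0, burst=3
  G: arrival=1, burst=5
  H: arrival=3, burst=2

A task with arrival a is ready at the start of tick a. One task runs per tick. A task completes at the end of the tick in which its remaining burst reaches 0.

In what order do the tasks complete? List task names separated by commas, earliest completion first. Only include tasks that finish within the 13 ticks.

completion order = D, H, G

t=0: queue=[D] q_used=0 → run D
t=1: queue=[D,G] q_used=1 → run D
t=2: queue=[D,G] q_used=2 → run D
t=3: queue=[G,H] q_used=0 → run G
t=4: queue=[G,H] q_used=1 → run G
t=5: queue=[G,H] q_used=2 → run G
t=6: queue=[G,H] q_used=3 → run G
t=7: queue=[H,G] q_used=0 → run H
t=8: queue=[H,G] q_used=1 → run H
t=9: queue=[G] q_used=0 → run G
t=10: (idle)
t=11: (idle)
t=12: (idle)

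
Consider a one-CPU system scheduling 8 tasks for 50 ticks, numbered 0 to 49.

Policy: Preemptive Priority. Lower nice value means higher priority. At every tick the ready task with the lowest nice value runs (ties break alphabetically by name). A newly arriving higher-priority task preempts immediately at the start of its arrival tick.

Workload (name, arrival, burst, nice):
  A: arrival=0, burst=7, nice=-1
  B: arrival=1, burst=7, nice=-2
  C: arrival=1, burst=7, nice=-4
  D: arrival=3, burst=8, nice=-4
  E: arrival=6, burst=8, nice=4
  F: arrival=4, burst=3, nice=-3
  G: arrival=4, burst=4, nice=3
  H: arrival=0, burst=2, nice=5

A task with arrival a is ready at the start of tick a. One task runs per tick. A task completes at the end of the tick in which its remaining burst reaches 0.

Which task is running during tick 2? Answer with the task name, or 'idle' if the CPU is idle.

running at tick 2 = C

t=0: ready={A,H} → run A
t=1: ready={A,B,C,H} → run C
t=2: ready={A,B,C,H} → run C
t=3: ready={A,B,C,D,H} → run C
t=4: ready={A,B,C,D,F,G,H} → run C
t=5: ready={A,B,C,D,F,G,H} → run C
t=6: ready={A,B,C,D,E,F,G,H} → run C
t=7: ready={A,B,C,D,E,F,G,H} → run C
t=8: ready={A,B,D,E,F,G,H} → run D
t=9: ready={A,B,D,E,F,G,H} → run D
t=10: ready={A,B,D,E,F,G,H} → run D
t=11: ready={A,B,D,E,F,G,H} → run D
t=12: ready={A,B,D,E,F,G,H} → run D
t=13: ready={A,B,D,E,F,G,H} → run D
t=14: ready={A,B,D,E,F,G,H} → run D
t=15: ready={A,B,D,E,F,G,H} → run D
t=16: ready={A,B,E,F,G,H} → run F
t=17: ready={A,B,E,F,G,H} → run F
t=18: ready={A,B,E,F,G,H} → run F
t=19: ready={A,B,E,G,H} → run B
t=20: ready={A,B,E,G,H} → run B
t=21: ready={A,B,E,G,H} → run B
t=22: ready={A,B,E,G,H} → run B
t=23: ready={A,B,E,G,H} → run B
t=24: ready={A,B,E,G,H} → run B
t=25: ready={A,B,E,G,H} → run B
t=26: ready={A,E,G,H} → run A
t=27: ready={A,E,G,H} → run A
t=28: ready={A,E,G,H} → run A
t=29: ready={A,E,G,H} → run A
t=30: ready={A,E,G,H} → run A
t=31: ready={A,E,G,H} → run A
t=32: ready={E,G,H} → run G
t=33: ready={E,G,H} → run G
t=34: ready={E,G,H} → run G
t=35: ready={E,G,H} → run G
t=36: ready={E,H} → run E
t=37: ready={E,H} → run E
t=38: ready={E,H} → run E
t=39: ready={E,H} → run E
t=40: ready={E,H} → run E
t=41: ready={E,H} → run E
t=42: ready={E,H} → run E
t=43: ready={E,H} → run E
t=44: ready={H} → run H
t=45: ready={H} → run H
t=46: (idle)
t=47: (idle)
t=48: (idle)
t=49: (idle)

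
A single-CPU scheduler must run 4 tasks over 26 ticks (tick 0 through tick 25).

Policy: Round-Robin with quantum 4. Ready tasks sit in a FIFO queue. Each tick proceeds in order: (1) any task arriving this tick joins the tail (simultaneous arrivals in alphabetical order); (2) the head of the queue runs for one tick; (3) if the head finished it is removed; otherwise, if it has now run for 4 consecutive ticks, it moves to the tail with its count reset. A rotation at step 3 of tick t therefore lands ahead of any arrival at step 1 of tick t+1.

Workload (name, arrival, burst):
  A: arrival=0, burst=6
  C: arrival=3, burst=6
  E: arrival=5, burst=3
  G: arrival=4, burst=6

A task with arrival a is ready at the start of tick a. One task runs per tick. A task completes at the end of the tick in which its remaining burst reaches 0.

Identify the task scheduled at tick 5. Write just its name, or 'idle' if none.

running at tick 5 = C

t=0: queue=[A] q_used=0 → run A
t=1: queue=[A] q_used=1 → run A
t=2: queue=[A] q_used=2 → run A
t=3: queue=[A,C] q_used=3 → run A
t=4: queue=[C,A,G] q_used=0 → run C
t=5: queue=[C,A,G,E] q_used=1 → run C
t=6: queue=[C,A,G,E] q_used=2 → run C
t=7: queue=[C,A,G,E] q_used=3 → run C
t=8: queue=[A,G,E,C] q_used=0 → run A
t=9: queue=[A,G,E,C] q_used=1 → run A
t=10: queue=[G,E,C] q_used=0 → run G
t=11: queue=[G,E,C] q_used=1 → run G
t=12: queue=[G,E,C] q_used=2 → run G
t=13: queue=[G,E,C] q_used=3 → run G
t=14: queue=[E,C,G] q_used=0 → run E
t=15: queue=[E,C,G] q_used=1 → run E
t=16: queue=[E,C,G] q_used=2 → run E
t=17: queue=[C,G] q_used=0 → run C
t=18: queue=[C,G] q_used=1 → run C
t=19: queue=[G] q_used=0 → run G
t=20: queue=[G] q_used=1 → run G
t=21: (idle)
t=22: (idle)
t=23: (idle)
t=24: (idle)
t=25: (idle)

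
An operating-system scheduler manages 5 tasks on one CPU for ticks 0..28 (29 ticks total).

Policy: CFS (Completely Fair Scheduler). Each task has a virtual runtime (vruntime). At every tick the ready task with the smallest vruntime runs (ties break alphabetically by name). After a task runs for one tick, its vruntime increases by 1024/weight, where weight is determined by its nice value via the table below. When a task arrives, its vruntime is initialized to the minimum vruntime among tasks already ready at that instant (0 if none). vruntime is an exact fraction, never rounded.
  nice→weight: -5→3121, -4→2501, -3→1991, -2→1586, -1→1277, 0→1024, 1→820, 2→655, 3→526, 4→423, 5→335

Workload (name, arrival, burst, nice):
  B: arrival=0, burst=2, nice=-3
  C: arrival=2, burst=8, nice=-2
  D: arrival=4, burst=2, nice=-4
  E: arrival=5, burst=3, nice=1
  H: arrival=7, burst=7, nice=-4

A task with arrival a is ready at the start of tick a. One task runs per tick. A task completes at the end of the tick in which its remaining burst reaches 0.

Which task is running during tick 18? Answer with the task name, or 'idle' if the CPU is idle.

running at tick 18 = E

t=0: vr[B=0] → run B
t=1: vr[B=1024/1991] → run B
t=2: vr[C=0] → run C
t=3: vr[C=512/793] → run C
t=4: vr[C=1024/793 D=1024/793] → run C
t=5: vr[C=1536/793 D=1024/793 E=1024/793] → run D
t=6: vr[C=1536/793 D=55296/32513 E=1024/793] → run E
t=7: vr[C=1536/793 D=55296/32513 E=412928/162565 H=55296/32513] → run D
t=8: vr[C=1536/793 E=412928/162565 H=55296/32513] → run H
t=9: vr[C=1536/793 E=412928/162565 H=68608/32513] → run C
t=10: vr[C=2048/793 E=412928/162565 H=68608/32513] → run H
t=11: vr[C=2048/793 E=412928/162565 H=81920/32513] → run H
t=12: vr[C=2048/793 E=412928/162565 H=95232/32513] → run E
t=13: vr[C=2048/793 E=615936/162565 H=95232/32513] → run C
t=14: vr[C=2560/793 E=615936/162565 H=95232/32513] → run H
t=15: vr[C=2560/793 E=615936/162565 H=108544/32513] → run C
t=16: vr[C=3072/793 E=615936/162565 H=108544/32513] → run H
t=17: vr[C=3072/793 E=615936/162565 H=121856/32513] → run H
t=18: vr[C=3072/793 E=615936/162565 H=135168/32513] → run E
t=19: vr[C=3072/793 H=135168/32513] → run C
t=20: vr[C=3584/793 H=135168/32513] → run H
t=21: vr[C=3584/793] → run C
t=22: (idle)
t=23: (idle)
t=24: (idle)
t=25: (idle)
t=26: (idle)
t=27: (idle)
t=28: (idle)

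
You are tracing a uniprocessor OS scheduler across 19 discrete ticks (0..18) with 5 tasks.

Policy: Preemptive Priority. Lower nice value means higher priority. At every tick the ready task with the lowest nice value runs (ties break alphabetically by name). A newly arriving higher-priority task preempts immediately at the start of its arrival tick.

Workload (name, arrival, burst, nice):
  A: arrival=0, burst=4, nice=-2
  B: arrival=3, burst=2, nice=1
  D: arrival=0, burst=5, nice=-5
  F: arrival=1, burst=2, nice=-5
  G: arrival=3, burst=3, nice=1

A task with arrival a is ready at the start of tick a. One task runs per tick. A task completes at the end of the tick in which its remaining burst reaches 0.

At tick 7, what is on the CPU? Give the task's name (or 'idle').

t=0: ready={A,D} → run D
t=1: ready={A,D,F} → run D
t=2: ready={A,D,F} → run D
t=3: ready={A,B,D,F,G} → run D
t=4: ready={A,B,D,F,G} → run D
t=5: ready={A,B,F,G} → run F
t=6: ready={A,B,F,G} → run F
t=7: ready={A,B,G} → run A
t=8: ready={A,B,G} → run A
t=9: ready={A,B,G} → run A
t=10: ready={A,B,G} → run A
t=11: ready={B,G} → run B
t=12: ready={B,G} → run B
t=13: ready={G} → run G
t=14: ready={G} → run G
t=15: ready={G} → run G
t=16: (idle)
t=17: (idle)
t=18: (idle)

running at tick 7 = A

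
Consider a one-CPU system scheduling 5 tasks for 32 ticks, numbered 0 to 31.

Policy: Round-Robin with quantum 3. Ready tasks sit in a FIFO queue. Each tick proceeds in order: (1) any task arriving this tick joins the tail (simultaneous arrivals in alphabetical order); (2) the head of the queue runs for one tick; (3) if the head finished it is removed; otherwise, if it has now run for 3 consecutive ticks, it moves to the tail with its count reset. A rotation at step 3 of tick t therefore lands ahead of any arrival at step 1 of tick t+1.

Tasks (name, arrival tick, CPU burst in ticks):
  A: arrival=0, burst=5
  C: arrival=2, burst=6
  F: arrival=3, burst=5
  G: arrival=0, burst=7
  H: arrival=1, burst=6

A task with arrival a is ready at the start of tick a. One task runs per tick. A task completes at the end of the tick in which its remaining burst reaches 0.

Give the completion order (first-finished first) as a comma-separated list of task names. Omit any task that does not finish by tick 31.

t=0: queue=[A,G] q_used=0 → run A
t=1: queue=[A,G,H] q_used=1 → run A
t=2: queue=[A,G,H,C] q_used=2 → run A
t=3: queue=[G,H,C,A,F] q_used=0 → run G
t=4: queue=[G,H,C,A,F] q_used=1 → run G
t=5: queue=[G,H,C,A,F] q_used=2 → run G
t=6: queue=[H,C,A,F,G] q_used=0 → run H
t=7: queue=[H,C,A,F,G] q_used=1 → run H
t=8: queue=[H,C,A,F,G] q_used=2 → run H
t=9: queue=[C,A,F,G,H] q_used=0 → run C
t=10: queue=[C,A,F,G,H] q_used=1 → run C
t=11: queue=[C,A,F,G,H] q_used=2 → run C
t=12: queue=[A,F,G,H,C] q_used=0 → run A
t=13: queue=[A,F,G,H,C] q_used=1 → run A
t=14: queue=[F,G,H,C] q_used=0 → run F
t=15: queue=[F,G,H,C] q_used=1 → run F
t=16: queue=[F,G,H,C] q_used=2 → run F
t=17: queue=[G,H,C,F] q_used=0 → run G
t=18: queue=[G,H,C,F] q_used=1 → run G
t=19: queue=[G,H,C,F] q_used=2 → run G
t=20: queue=[H,C,F,G] q_used=0 → run H
t=21: queue=[H,C,F,G] q_used=1 → run H
t=22: queue=[H,C,F,G] q_used=2 → run H
t=23: queue=[C,F,G] q_used=0 → run C
t=24: queue=[C,F,G] q_used=1 → run C
t=25: queue=[C,F,G] q_used=2 → run C
t=26: queue=[F,G] q_used=0 → run F
t=27: queue=[F,G] q_used=1 → run F
t=28: queue=[G] q_used=0 → run G
t=29: (idle)
t=30: (idle)
t=31: (idle)

completion order = A, H, C, F, G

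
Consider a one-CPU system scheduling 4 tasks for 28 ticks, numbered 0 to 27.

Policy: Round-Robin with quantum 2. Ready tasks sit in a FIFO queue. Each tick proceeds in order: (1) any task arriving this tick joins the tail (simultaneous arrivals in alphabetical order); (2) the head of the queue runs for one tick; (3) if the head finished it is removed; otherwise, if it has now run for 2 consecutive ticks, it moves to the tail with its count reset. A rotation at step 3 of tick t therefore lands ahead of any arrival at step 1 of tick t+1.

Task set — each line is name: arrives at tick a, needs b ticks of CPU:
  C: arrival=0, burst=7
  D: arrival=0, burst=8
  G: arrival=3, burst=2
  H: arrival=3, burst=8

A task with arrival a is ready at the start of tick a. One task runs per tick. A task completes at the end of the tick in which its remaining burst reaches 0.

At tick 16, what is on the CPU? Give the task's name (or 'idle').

t=0: queue=[C,D] q_used=0 → run C
t=1: queue=[C,D] q_used=1 → run C
t=2: queue=[D,C] q_used=0 → run D
t=3: queue=[D,C,G,H] q_used=1 → run D
t=4: queue=[C,G,H,D] q_used=0 → run C
t=5: queue=[C,G,H,D] q_used=1 → run C
t=6: queue=[G,H,D,C] q_used=0 → run G
t=7: queue=[G,H,D,C] q_used=1 → run G
t=8: queue=[H,D,C] q_used=0 → run H
t=9: queue=[H,D,C] q_used=1 → run H
t=10: queue=[D,C,H] q_used=0 → run D
t=11: queue=[D,C,H] q_used=1 → run D
t=12: queue=[C,H,D] q_used=0 → run C
t=13: queue=[C,H,D] q_used=1 → run C
t=14: queue=[H,D,C] q_used=0 → run H
t=15: queue=[H,D,C] q_used=1 → run H
t=16: queue=[D,C,H] q_used=0 → run D
t=17: queue=[D,C,H] q_used=1 → run D
t=18: queue=[C,H,D] q_used=0 → run C
t=19: queue=[H,D] q_used=0 → run H
t=20: queue=[H,D] q_used=1 → run H
t=21: queue=[D,H] q_used=0 → run D
t=22: queue=[D,H] q_used=1 → run D
t=23: queue=[H] q_used=0 → run H
t=24: queue=[H] q_used=1 → run H
t=25: (idle)
t=26: (idle)
t=27: (idle)

running at tick 16 = D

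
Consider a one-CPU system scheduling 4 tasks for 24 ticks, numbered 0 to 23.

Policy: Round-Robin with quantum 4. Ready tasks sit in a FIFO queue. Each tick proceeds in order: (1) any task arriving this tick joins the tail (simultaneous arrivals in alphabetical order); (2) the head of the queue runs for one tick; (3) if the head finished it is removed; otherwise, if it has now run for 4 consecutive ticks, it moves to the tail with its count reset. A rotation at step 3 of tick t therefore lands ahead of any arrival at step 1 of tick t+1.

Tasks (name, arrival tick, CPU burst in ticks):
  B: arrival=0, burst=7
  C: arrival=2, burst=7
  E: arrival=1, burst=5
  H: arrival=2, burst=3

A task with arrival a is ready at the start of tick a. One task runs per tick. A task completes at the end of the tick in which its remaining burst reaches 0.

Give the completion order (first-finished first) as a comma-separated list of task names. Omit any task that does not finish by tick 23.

completion order = H, B, E, C

t=0: queue=[B] q_used=0 → run B
t=1: queue=[B,E] q_used=1 → run B
t=2: queue=[B,E,C,H] q_used=2 → run B
t=3: queue=[B,E,C,H] q_used=3 → run B
t=4: queue=[E,C,H,B] q_used=0 → run E
t=5: queue=[E,C,H,B] q_used=1 → run E
t=6: queue=[E,C,H,B] q_used=2 → run E
t=7: queue=[E,C,H,B] q_used=3 → run E
t=8: queue=[C,H,B,E] q_used=0 → run C
t=9: queue=[C,H,B,E] q_used=1 → run C
t=10: queue=[C,H,B,E] q_used=2 → run C
t=11: queue=[C,H,B,E] q_used=3 → run C
t=12: queue=[H,B,E,C] q_used=0 → run H
t=13: queue=[H,B,E,C] q_used=1 → run H
t=14: queue=[H,B,E,C] q_used=2 → run H
t=15: queue=[B,E,C] q_used=0 → run B
t=16: queue=[B,E,C] q_used=1 → run B
t=17: queue=[B,E,C] q_used=2 → run B
t=18: queue=[E,C] q_used=0 → run E
t=19: queue=[C] q_used=0 → run C
t=20: queue=[C] q_used=1 → run C
t=21: queue=[C] q_used=2 → run C
t=22: (idle)
t=23: (idle)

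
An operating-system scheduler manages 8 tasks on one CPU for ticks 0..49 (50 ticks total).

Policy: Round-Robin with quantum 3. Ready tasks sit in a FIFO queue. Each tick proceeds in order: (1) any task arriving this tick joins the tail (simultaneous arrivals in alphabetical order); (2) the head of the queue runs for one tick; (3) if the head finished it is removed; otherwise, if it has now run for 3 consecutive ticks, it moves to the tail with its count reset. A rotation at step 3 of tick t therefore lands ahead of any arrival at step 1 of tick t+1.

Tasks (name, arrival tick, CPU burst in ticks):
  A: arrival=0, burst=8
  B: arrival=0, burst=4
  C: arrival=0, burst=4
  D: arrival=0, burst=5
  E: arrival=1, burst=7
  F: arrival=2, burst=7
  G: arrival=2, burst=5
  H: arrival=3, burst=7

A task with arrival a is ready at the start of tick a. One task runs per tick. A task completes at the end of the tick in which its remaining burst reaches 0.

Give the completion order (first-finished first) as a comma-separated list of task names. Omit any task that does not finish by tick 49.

t=0: queue=[A,B,C,D] q_used=0 → run A
t=1: queue=[A,B,C,D,E] q_used=1 → run A
t=2: queue=[A,B,C,D,E,F,G] q_used=2 → run A
t=3: queue=[B,C,D,E,F,G,A,H] q_used=0 → run B
t=4: queue=[B,C,D,E,F,G,A,H] q_used=1 → run B
t=5: queue=[B,C,D,E,F,G,A,H] q_used=2 → run B
t=6: queue=[C,D,E,F,G,A,H,B] q_used=0 → run C
t=7: queue=[C,D,E,F,G,A,H,B] q_used=1 → run C
t=8: queue=[C,D,E,F,G,A,H,B] q_used=2 → run C
t=9: queue=[D,E,F,G,A,H,B,C] q_used=0 → run D
t=10: queue=[D,E,F,G,A,H,B,C] q_used=1 → run D
t=11: queue=[D,E,F,G,A,H,B,C] q_used=2 → run D
t=12: queue=[E,F,G,A,H,B,C,D] q_used=0 → run E
t=13: queue=[E,F,G,A,H,B,C,D] q_used=1 → run E
t=14: queue=[E,F,G,A,H,B,C,D] q_used=2 → run E
t=15: queue=[F,G,A,H,B,C,D,E] q_used=0 → run F
t=16: queue=[F,G,A,H,B,C,D,E] q_used=1 → run F
t=17: queue=[F,G,A,H,B,C,D,E] q_used=2 → run F
t=18: queue=[G,A,H,B,C,D,E,F] q_used=0 → run G
t=19: queue=[G,A,H,B,C,D,E,F] q_used=1 → run G
t=20: queue=[G,A,H,B,C,D,E,F] q_used=2 → run G
t=21: queue=[A,H,B,C,D,E,F,G] q_used=0 → run A
t=22: queue=[A,H,B,C,D,E,F,G] q_used=1 → run A
t=23: queue=[A,H,B,C,D,E,F,G] q_used=2 → run A
t=24: queue=[H,B,C,D,E,F,G,A] q_used=0 → run H
t=25: queue=[H,B,C,D,E,F,G,A] q_used=1 → run H
t=26: queue=[H,B,C,D,E,F,G,A] q_used=2 → run H
t=27: queue=[B,C,D,E,F,G,A,H] q_used=0 → run B
t=28: queue=[C,D,E,F,G,A,H] q_used=0 → run C
t=29: queue=[D,E,F,G,A,H] q_used=0 → run D
t=30: queue=[D,E,F,G,A,H] q_used=1 → run D
t=31: queue=[E,F,G,A,H] q_used=0 → run E
t=32: queue=[E,F,G,A,H] q_used=1 → run E
t=33: queue=[E,F,G,A,H] q_used=2 → run E
t=34: queue=[F,G,A,H,E] q_used=0 → run F
t=35: queue=[F,G,A,H,E] q_used=1 → run F
t=36: queue=[F,G,A,H,E] q_used=2 → run F
t=37: queue=[G,A,H,E,F] q_used=0 → run G
t=38: queue=[G,A,H,E,F] q_used=1 → run G
t=39: queue=[A,H,E,F] q_used=0 → run A
t=40: queue=[A,H,E,F] q_used=1 → run A
t=41: queue=[H,E,F] q_used=0 → run H
t=42: queue=[H,E,F] q_used=1 → run H
t=43: queue=[H,E,F] q_used=2 → run H
t=44: queue=[E,F,H] q_used=0 → run E
t=45: queue=[F,H] q_used=0 → run F
t=46: queue=[H] q_used=0 → run H
t=47: (idle)
t=48: (idle)
t=49: (idle)

completion order = B, C, D, G, A, E, F, H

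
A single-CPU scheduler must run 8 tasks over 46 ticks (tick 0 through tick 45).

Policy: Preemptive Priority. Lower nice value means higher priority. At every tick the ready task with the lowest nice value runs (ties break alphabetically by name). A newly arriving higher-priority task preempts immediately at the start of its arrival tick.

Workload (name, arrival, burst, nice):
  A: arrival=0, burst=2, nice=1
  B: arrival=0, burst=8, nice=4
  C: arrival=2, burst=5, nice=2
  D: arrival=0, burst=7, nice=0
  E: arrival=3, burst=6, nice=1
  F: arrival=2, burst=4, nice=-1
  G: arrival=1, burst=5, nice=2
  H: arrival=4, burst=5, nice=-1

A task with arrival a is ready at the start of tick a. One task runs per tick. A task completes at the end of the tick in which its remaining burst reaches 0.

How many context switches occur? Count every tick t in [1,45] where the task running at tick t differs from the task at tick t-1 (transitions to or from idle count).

context switches = 9

t=0: ready={A,B,D} → run D
t=1: ready={A,B,D,G} → run D
t=2: ready={A,B,C,D,F,G} → run F
t=3: ready={A,B,C,D,E,F,G} → run F
t=4: ready={A,B,C,D,E,F,G,H} → run F
t=5: ready={A,B,C,D,E,F,G,H} → run F
t=6: ready={A,B,C,D,E,G,H} → run H
t=7: ready={A,B,C,D,E,G,H} → run H
t=8: ready={A,B,C,D,E,G,H} → run H
t=9: ready={A,B,C,D,E,G,H} → run H
t=10: ready={A,B,C,D,E,G,H} → run H
t=11: ready={A,B,C,D,E,G} → run D
t=12: ready={A,B,C,D,E,G} → run D
t=13: ready={A,B,C,D,E,G} → run D
t=14: ready={A,B,C,D,E,G} → run D
t=15: ready={A,B,C,D,E,G} → run D
t=16: ready={A,B,C,E,G} → run A
t=17: ready={A,B,C,E,G} → run A
t=18: ready={B,C,E,G} → run E
t=19: ready={B,C,E,G} → run E
t=20: ready={B,C,E,G} → run E
t=21: ready={B,C,E,G} → run E
t=22: ready={B,C,E,G} → run E
t=23: ready={B,C,E,G} → run E
t=24: ready={B,C,G} → run C
t=25: ready={B,C,G} → run C
t=26: ready={B,C,G} → run C
t=27: ready={B,C,G} → run C
t=28: ready={B,C,G} → run C
t=29: ready={B,G} → run G
t=30: ready={B,G} → run G
t=31: ready={B,G} → run G
t=32: ready={B,G} → run G
t=33: ready={B,G} → run G
t=34: ready={B} → run B
t=35: ready={B} → run B
t=36: ready={B} → run B
t=37: ready={B} → run B
t=38: ready={B} → run B
t=39: ready={B} → run B
t=40: ready={B} → run B
t=41: ready={B} → run B
t=42: (idle)
t=43: (idle)
t=44: (idle)
t=45: (idle)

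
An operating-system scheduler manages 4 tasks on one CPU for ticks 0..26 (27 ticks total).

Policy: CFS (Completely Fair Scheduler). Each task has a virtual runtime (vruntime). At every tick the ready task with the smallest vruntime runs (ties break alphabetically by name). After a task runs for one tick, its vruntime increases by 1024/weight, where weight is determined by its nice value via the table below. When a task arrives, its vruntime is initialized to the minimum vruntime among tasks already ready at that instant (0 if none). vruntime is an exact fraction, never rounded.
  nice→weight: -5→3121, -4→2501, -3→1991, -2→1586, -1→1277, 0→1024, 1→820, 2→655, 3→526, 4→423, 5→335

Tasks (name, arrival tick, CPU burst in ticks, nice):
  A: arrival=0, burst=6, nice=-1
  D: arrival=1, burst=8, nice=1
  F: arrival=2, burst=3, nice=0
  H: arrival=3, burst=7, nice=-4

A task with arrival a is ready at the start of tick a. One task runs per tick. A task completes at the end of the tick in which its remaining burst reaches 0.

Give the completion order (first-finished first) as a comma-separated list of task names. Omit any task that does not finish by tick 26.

t=0: vr[A=0] → run A
t=1: vr[A=1024/1277 D=1024/1277] → run A
t=2: vr[A=2048/1277 D=1024/1277 F=1024/1277] → run D
t=3: vr[A=2048/1277 D=536832/261785 F=1024/1277 H=1024/1277] → run F
t=4: vr[A=2048/1277 D=536832/261785 F=2301/1277 H=1024/1277] → run H
t=5: vr[A=2048/1277 D=536832/261785 F=2301/1277 H=3868672/3193777] → run H
t=6: vr[A=2048/1277 D=536832/261785 F=2301/1277 H=5176320/3193777] → run A
t=7: vr[A=3072/1277 D=536832/261785 F=2301/1277 H=5176320/3193777] → run H
t=8: vr[A=3072/1277 D=536832/261785 F=2301/1277 H=6483968/3193777] → run F
t=9: vr[A=3072/1277 D=536832/261785 F=3578/1277 H=6483968/3193777] → run H
t=10: vr[A=3072/1277 D=536832/261785 F=3578/1277 H=7791616/3193777] → run D
t=11: vr[A=3072/1277 D=863744/261785 F=3578/1277 H=7791616/3193777] → run A
t=12: vr[A=4096/1277 D=863744/261785 F=3578/1277 H=7791616/3193777] → run H
t=13: vr[A=4096/1277 D=863744/261785 F=3578/1277 H=9099264/3193777] → run F
t=14: vr[A=4096/1277 D=863744/261785 H=9099264/3193777] → run H
t=15: vr[A=4096/1277 D=863744/261785 H=10406912/3193777] → run A
t=16: vr[A=5120/1277 D=863744/261785 H=10406912/3193777] → run H
t=17: vr[A=5120/1277 D=863744/261785] → run D
t=18: vr[A=5120/1277 D=1190656/261785] → run A
t=19: vr[D=1190656/261785] → run D
t=20: vr[D=1517568/261785] → run D
t=21: vr[D=368896/52357] → run D
t=22: vr[D=2171392/261785] → run D
t=23: vr[D=2498304/261785] → run D
t=24: (idle)
t=25: (idle)
t=26: (idle)

completion order = F, H, A, D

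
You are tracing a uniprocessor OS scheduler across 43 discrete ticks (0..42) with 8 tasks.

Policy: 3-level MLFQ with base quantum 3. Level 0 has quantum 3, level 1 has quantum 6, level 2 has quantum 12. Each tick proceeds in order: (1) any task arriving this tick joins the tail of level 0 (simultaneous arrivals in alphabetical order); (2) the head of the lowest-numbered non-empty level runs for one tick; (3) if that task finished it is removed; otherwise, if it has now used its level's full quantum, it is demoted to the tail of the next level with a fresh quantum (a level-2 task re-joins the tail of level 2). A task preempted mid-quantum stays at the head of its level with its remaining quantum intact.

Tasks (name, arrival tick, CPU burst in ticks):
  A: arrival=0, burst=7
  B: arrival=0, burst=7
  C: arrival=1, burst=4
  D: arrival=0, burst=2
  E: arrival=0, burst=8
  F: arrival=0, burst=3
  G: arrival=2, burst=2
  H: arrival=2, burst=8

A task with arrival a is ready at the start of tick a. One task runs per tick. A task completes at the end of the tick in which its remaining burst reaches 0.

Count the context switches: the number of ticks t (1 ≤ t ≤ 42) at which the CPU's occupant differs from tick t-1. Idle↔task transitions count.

context switches = 13

t=0: L0/L1/L2 = ABDEF/-/- → run A
t=1: L0/L1/L2 = ABDEFC/-/- → run A
t=2: L0/L1/L2 = ABDEFCGH/-/- → run A
t=3: L0/L1/L2 = BDEFCGH/A/- → run B
t=4: L0/L1/L2 = BDEFCGH/A/- → run B
t=5: L0/L1/L2 = BDEFCGH/A/- → run B
t=6: L0/L1/L2 = DEFCGH/AB/- → run D
t=7: L0/L1/L2 = DEFCGH/AB/- → run D
t=8: L0/L1/L2 = EFCGH/AB/- → run E
t=9: L0/L1/L2 = EFCGH/AB/- → run E
t=10: L0/L1/L2 = EFCGH/AB/- → run E
t=11: L0/L1/L2 = FCGH/ABE/- → run F
t=12: L0/L1/L2 = FCGH/ABE/- → run F
t=13: L0/L1/L2 = FCGH/ABE/- → run F
t=14: L0/L1/L2 = CGH/ABE/- → run C
t=15: L0/L1/L2 = CGH/ABE/- → run C
t=16: L0/L1/L2 = CGH/ABE/- → run C
t=17: L0/L1/L2 = GH/ABEC/- → run G
t=18: L0/L1/L2 = GH/ABEC/- → run G
t=19: L0/L1/L2 = H/ABEC/- → run H
t=20: L0/L1/L2 = H/ABEC/- → run H
t=21: L0/L1/L2 = H/ABEC/- → run H
t=22: L0/L1/L2 = -/ABECH/- → run A
t=23: L0/L1/L2 = -/ABECH/- → run A
t=24: L0/L1/L2 = -/ABECH/- → run A
t=25: L0/L1/L2 = -/ABECH/- → run A
t=26: L0/L1/L2 = -/BECH/- → run B
t=27: L0/L1/L2 = -/BECH/- → run B
t=28: L0/L1/L2 = -/BECH/- → run B
t=29: L0/L1/L2 = -/BECH/- → run B
t=30: L0/L1/L2 = -/ECH/- → run E
t=31: L0/L1/L2 = -/ECH/- → run E
t=32: L0/L1/L2 = -/ECH/- → run E
t=33: L0/L1/L2 = -/ECH/- → run E
t=34: L0/L1/L2 = -/ECH/- → run E
t=35: L0/L1/L2 = -/CH/- → run C
t=36: L0/L1/L2 = -/H/- → run H
t=37: L0/L1/L2 = -/H/- → run H
t=38: L0/L1/L2 = -/H/- → run H
t=39: L0/L1/L2 = -/H/- → run H
t=40: L0/L1/L2 = -/H/- → run H
t=41: (idle)
t=42: (idle)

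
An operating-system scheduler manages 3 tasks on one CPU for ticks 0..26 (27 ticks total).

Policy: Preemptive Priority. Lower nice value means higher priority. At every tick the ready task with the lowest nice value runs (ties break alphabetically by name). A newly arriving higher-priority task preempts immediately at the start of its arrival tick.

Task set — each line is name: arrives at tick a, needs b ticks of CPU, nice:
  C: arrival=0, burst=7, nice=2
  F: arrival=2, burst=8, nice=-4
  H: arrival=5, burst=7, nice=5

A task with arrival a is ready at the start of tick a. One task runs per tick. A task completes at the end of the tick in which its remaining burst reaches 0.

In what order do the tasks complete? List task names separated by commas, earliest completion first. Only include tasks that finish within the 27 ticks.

completion order = F, C, H

t=0: ready={C} → run C
t=1: ready={C} → run C
t=2: ready={C,F} → run F
t=3: ready={C,F} → run F
t=4: ready={C,F} → run F
t=5: ready={C,F,H} → run F
t=6: ready={C,F,H} → run F
t=7: ready={C,F,H} → run F
t=8: ready={C,F,H} → run F
t=9: ready={C,F,H} → run F
t=10: ready={C,H} → run C
t=11: ready={C,H} → run C
t=12: ready={C,H} → run C
t=13: ready={C,H} → run C
t=14: ready={C,H} → run C
t=15: ready={H} → run H
t=16: ready={H} → run H
t=17: ready={H} → run H
t=18: ready={H} → run H
t=19: ready={H} → run H
t=20: ready={H} → run H
t=21: ready={H} → run H
t=22: (idle)
t=23: (idle)
t=24: (idle)
t=25: (idle)
t=26: (idle)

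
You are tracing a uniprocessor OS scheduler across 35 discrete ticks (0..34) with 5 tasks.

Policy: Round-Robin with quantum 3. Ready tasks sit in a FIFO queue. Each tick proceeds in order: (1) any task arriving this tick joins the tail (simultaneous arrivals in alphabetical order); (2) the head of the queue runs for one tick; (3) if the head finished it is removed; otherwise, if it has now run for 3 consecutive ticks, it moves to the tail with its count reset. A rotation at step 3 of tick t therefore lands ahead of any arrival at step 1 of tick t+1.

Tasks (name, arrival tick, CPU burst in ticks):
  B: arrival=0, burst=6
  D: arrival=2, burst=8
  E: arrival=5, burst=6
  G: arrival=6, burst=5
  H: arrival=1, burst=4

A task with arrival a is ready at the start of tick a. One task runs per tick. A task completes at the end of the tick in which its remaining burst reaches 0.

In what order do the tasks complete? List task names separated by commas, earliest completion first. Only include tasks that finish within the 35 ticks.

completion order = B, H, E, G, D

t=0: queue=[B] q_used=0 → run B
t=1: queue=[B,H] q_used=1 → run B
t=2: queue=[B,H,D] q_used=2 → run B
t=3: queue=[H,D,B] q_used=0 → run H
t=4: queue=[H,D,B] q_used=1 → run H
t=5: queue=[H,D,B,E] q_used=2 → run H
t=6: queue=[D,B,E,H,G] q_used=0 → run D
t=7: queue=[D,B,E,H,G] q_used=1 → run D
t=8: queue=[D,B,E,H,G] q_used=2 → run D
t=9: queue=[B,E,H,G,D] q_used=0 → run B
t=10: queue=[B,E,H,G,D] q_used=1 → run B
t=11: queue=[B,E,H,G,D] q_used=2 → run B
t=12: queue=[E,H,G,D] q_used=0 → run E
t=13: queue=[E,H,G,D] q_used=1 → run E
t=14: queue=[E,H,G,D] q_used=2 → run E
t=15: queue=[H,G,D,E] q_used=0 → run H
t=16: queue=[G,D,E] q_used=0 → run G
t=17: queue=[G,D,E] q_used=1 → run G
t=18: queue=[G,D,E] q_used=2 → run G
t=19: queue=[D,E,G] q_used=0 → run D
t=20: queue=[D,E,G] q_used=1 → run D
t=21: queue=[D,E,G] q_used=2 → run D
t=22: queue=[E,G,D] q_used=0 → run E
t=23: queue=[E,G,D] q_used=1 → run E
t=24: queue=[E,G,D] q_used=2 → run E
t=25: queue=[G,D] q_used=0 → run G
t=26: queue=[G,D] q_used=1 → run G
t=27: queue=[D] q_used=0 → run D
t=28: queue=[D] q_used=1 → run D
t=29: (idle)
t=30: (idle)
t=31: (idle)
t=32: (idle)
t=33: (idle)
t=34: (idle)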